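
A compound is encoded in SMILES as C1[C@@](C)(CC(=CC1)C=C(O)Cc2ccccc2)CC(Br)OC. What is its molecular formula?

Heavy atoms from the SMILES: 1 Br, 19 C, 2 O.
Implicit hydrogens by atom environment:
  5 × C: 2 H each → 10
  5 × C (aromatic): 1 H each → 5
  3 × C: 1 H each → 3
  3 × C: no H
  2 × C: 3 H each → 6
  1 × Br: no H
  1 × C (aromatic): no H
  1 × O: 1 H
  1 × O: no H
  Total hydrogens = 25.
Molecular formula: C19H25BrO2

C19H25BrO2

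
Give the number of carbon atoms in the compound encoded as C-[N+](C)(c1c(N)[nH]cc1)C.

The symbol for carbon appears 7 times in the SMILES. Lowercase c denotes aromatic carbon and counts toward C.

7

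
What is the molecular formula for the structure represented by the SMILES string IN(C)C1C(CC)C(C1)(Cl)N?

C7H14ClIN2

Heavy atoms from the SMILES: 7 C, 1 Cl, 1 I, 2 N.
Implicit hydrogens by atom environment:
  2 × C: 3 H each → 6
  2 × C: 2 H each → 4
  2 × C: 1 H each → 2
  1 × C: no H
  1 × Cl: no H
  1 × I: no H
  1 × N: 2 H
  1 × N: no H
  Total hydrogens = 14.
Molecular formula: C7H14ClIN2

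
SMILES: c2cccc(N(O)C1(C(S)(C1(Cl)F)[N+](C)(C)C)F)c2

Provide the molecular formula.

C12H16ClF2N2OS+

Heavy atoms from the SMILES: 12 C, 1 Cl, 2 F, 2 N, 1 O, 1 S.
Implicit hydrogens by atom environment:
  5 × C (aromatic): 1 H each → 5
  3 × C: 3 H each → 9
  3 × C: no H
  2 × F: no H
  1 × C (aromatic): no H
  1 × Cl: no H
  1 × N: no H
  1 × N (charge +1): no H
  1 × O: 1 H
  1 × S: 1 H
  Total hydrogens = 16.
Net charge +1.
Molecular formula: C12H16ClF2N2OS+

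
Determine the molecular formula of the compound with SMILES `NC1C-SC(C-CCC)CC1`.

C9H19NS

Heavy atoms from the SMILES: 9 C, 1 N, 1 S.
Implicit hydrogens by atom environment:
  6 × C: 2 H each → 12
  2 × C: 1 H each → 2
  1 × C: 3 H
  1 × N: 2 H
  1 × S: no H
  Total hydrogens = 19.
Molecular formula: C9H19NS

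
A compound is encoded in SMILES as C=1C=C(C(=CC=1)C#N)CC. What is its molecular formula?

C9H9N

Heavy atoms from the SMILES: 9 C, 1 N.
Implicit hydrogens by atom environment:
  4 × C (aromatic): 1 H each → 4
  2 × C (aromatic): no H
  1 × C: 3 H
  1 × C: 2 H
  1 × C: no H
  1 × N: no H
  Total hydrogens = 9.
Molecular formula: C9H9N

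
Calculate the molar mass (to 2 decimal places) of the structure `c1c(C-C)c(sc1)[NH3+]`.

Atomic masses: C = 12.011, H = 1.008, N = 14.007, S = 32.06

128.21

Molecular formula: C6H10NS+.
M = 6×12.011 + 10×1.008 + 1×14.007 + 1×32.06 = 128.21 g/mol.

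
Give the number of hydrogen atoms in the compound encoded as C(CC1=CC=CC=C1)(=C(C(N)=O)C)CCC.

Hydrogens are implicit in SMILES; fill each atom to its normal valence:
  5 × C (aromatic): 1 H each → 5
  3 × C: 2 H each → 6
  3 × C: no H
  2 × C: 3 H each → 6
  1 × C (aromatic): no H
  1 × N: 2 H
  1 × O: no H
  Total hydrogens = 19.

19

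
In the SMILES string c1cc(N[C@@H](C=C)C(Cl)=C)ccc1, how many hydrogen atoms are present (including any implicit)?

12

Hydrogens are implicit in SMILES; fill each atom to its normal valence:
  5 × C (aromatic): 1 H each → 5
  2 × C: 2 H each → 4
  2 × C: 1 H each → 2
  1 × C: no H
  1 × C (aromatic): no H
  1 × Cl: no H
  1 × N: 1 H
  Total hydrogens = 12.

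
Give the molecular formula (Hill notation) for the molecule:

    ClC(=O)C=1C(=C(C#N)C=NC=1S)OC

Heavy atoms from the SMILES: 8 C, 1 Cl, 2 N, 2 O, 1 S.
Implicit hydrogens by atom environment:
  4 × C (aromatic): no H
  2 × C: no H
  2 × O: no H
  1 × C: 3 H
  1 × C (aromatic): 1 H
  1 × Cl: no H
  1 × N (aromatic): no H
  1 × N: no H
  1 × S: 1 H
  Total hydrogens = 5.
Molecular formula: C8H5ClN2O2S

C8H5ClN2O2S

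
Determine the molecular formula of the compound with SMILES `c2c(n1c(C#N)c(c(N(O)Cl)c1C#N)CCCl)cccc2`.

C14H10Cl2N4O

Heavy atoms from the SMILES: 14 C, 2 Cl, 4 N, 1 O.
Implicit hydrogens by atom environment:
  5 × C (aromatic): 1 H each → 5
  5 × C (aromatic): no H
  3 × N: no H
  2 × C: 2 H each → 4
  2 × C: no H
  2 × Cl: no H
  1 × N (aromatic): no H
  1 × O: 1 H
  Total hydrogens = 10.
Molecular formula: C14H10Cl2N4O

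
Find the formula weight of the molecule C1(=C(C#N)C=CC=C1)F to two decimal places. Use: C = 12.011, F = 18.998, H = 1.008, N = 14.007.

121.11

Molecular formula: C7H4FN.
M = 7×12.011 + 1×18.998 + 4×1.008 + 1×14.007 = 121.11 g/mol.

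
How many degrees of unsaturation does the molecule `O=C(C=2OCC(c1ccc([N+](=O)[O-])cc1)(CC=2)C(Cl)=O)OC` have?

9

Molecular formula from the SMILES: C14H12ClNO6.
DoU = (2C + 2 + N − H − X)/2 = (2·14 + 2 + 1 − 12 − 1)/2 = 18/2 = 9.
(Structurally: 2 ring(s) + 7 π bond(s) = 9.)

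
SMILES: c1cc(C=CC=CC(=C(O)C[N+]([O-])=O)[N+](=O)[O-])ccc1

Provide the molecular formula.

C13H12N2O5

Heavy atoms from the SMILES: 13 C, 2 N, 5 O.
Implicit hydrogens by atom environment:
  5 × C (aromatic): 1 H each → 5
  4 × C: 1 H each → 4
  2 × C: no H
  2 × N (charge +1): no H
  2 × O: no H
  2 × O (charge -1): no H
  1 × C: 2 H
  1 × C (aromatic): no H
  1 × O: 1 H
  Total hydrogens = 12.
Molecular formula: C13H12N2O5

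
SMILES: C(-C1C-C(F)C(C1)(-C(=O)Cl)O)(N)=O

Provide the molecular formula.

C7H9ClFNO3

Heavy atoms from the SMILES: 7 C, 1 Cl, 1 F, 1 N, 3 O.
Implicit hydrogens by atom environment:
  3 × C: no H
  2 × C: 2 H each → 4
  2 × C: 1 H each → 2
  2 × O: no H
  1 × Cl: no H
  1 × F: no H
  1 × N: 2 H
  1 × O: 1 H
  Total hydrogens = 9.
Molecular formula: C7H9ClFNO3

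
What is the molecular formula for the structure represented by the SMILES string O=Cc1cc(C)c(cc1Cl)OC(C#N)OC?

Heavy atoms from the SMILES: 11 C, 1 Cl, 1 N, 3 O.
Implicit hydrogens by atom environment:
  4 × C (aromatic): no H
  3 × O: no H
  2 × C: 3 H each → 6
  2 × C (aromatic): 1 H each → 2
  2 × C: 1 H each → 2
  1 × C: no H
  1 × Cl: no H
  1 × N: no H
  Total hydrogens = 10.
Molecular formula: C11H10ClNO3

C11H10ClNO3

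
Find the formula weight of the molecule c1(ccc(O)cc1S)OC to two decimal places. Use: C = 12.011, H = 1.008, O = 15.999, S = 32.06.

156.20

Molecular formula: C7H8O2S.
M = 7×12.011 + 8×1.008 + 2×15.999 + 1×32.06 = 156.20 g/mol.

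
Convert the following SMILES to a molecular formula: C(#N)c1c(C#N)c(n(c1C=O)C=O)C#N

C9H2N4O2

Heavy atoms from the SMILES: 9 C, 4 N, 2 O.
Implicit hydrogens by atom environment:
  4 × C (aromatic): no H
  3 × C: no H
  3 × N: no H
  2 × C: 1 H each → 2
  2 × O: no H
  1 × N (aromatic): no H
  Total hydrogens = 2.
Molecular formula: C9H2N4O2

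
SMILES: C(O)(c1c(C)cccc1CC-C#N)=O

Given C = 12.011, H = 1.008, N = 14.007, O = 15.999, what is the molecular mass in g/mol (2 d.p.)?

189.21

Molecular formula: C11H11NO2.
M = 11×12.011 + 11×1.008 + 1×14.007 + 2×15.999 = 189.21 g/mol.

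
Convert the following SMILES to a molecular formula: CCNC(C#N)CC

C6H12N2

Heavy atoms from the SMILES: 6 C, 2 N.
Implicit hydrogens by atom environment:
  2 × C: 3 H each → 6
  2 × C: 2 H each → 4
  1 × C: 1 H
  1 × C: no H
  1 × N: 1 H
  1 × N: no H
  Total hydrogens = 12.
Molecular formula: C6H12N2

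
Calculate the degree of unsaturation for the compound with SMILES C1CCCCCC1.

1

Molecular formula from the SMILES: C7H14.
DoU = (2C + 2 + N − H − X)/2 = (2·7 + 2 + 0 − 14 − 0)/2 = 2/2 = 1.
(Structurally: 1 ring(s) + 0 π bond(s) = 1.)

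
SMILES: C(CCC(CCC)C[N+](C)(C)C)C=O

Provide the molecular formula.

Heavy atoms from the SMILES: 12 C, 1 N, 1 O.
Implicit hydrogens by atom environment:
  6 × C: 2 H each → 12
  4 × C: 3 H each → 12
  2 × C: 1 H each → 2
  1 × N (charge +1): no H
  1 × O: no H
  Total hydrogens = 26.
Net charge +1.
Molecular formula: C12H26NO+

C12H26NO+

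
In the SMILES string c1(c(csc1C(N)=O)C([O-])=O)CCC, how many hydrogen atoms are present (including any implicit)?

Hydrogens are implicit in SMILES; fill each atom to its normal valence:
  3 × C (aromatic): no H
  2 × C: 2 H each → 4
  2 × C: no H
  2 × O: no H
  1 × C: 3 H
  1 × C (aromatic): 1 H
  1 × N: 2 H
  1 × O (charge -1): no H
  1 × S (aromatic): no H
  Total hydrogens = 10.

10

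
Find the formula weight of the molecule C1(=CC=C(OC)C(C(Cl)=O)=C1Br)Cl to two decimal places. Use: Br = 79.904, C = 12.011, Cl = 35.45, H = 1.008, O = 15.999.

Molecular formula: C8H5BrCl2O2.
M = 1×79.904 + 8×12.011 + 2×35.45 + 5×1.008 + 2×15.999 = 283.93 g/mol.

283.93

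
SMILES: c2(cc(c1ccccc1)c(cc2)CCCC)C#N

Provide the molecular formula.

Heavy atoms from the SMILES: 17 C, 1 N.
Implicit hydrogens by atom environment:
  8 × C (aromatic): 1 H each → 8
  4 × C (aromatic): no H
  3 × C: 2 H each → 6
  1 × C: 3 H
  1 × C: no H
  1 × N: no H
  Total hydrogens = 17.
Molecular formula: C17H17N

C17H17N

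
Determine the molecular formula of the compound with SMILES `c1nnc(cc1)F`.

C4H3FN2

Heavy atoms from the SMILES: 4 C, 1 F, 2 N.
Implicit hydrogens by atom environment:
  3 × C (aromatic): 1 H each → 3
  2 × N (aromatic): no H
  1 × C (aromatic): no H
  1 × F: no H
  Total hydrogens = 3.
Molecular formula: C4H3FN2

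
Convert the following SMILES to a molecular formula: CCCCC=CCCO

Heavy atoms from the SMILES: 8 C, 1 O.
Implicit hydrogens by atom environment:
  5 × C: 2 H each → 10
  2 × C: 1 H each → 2
  1 × C: 3 H
  1 × O: 1 H
  Total hydrogens = 16.
Molecular formula: C8H16O

C8H16O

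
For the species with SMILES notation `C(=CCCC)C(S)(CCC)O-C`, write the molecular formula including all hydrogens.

Heavy atoms from the SMILES: 10 C, 1 O, 1 S.
Implicit hydrogens by atom environment:
  4 × C: 2 H each → 8
  3 × C: 3 H each → 9
  2 × C: 1 H each → 2
  1 × C: no H
  1 × O: no H
  1 × S: 1 H
  Total hydrogens = 20.
Molecular formula: C10H20OS

C10H20OS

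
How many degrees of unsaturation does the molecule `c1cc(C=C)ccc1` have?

Molecular formula from the SMILES: C8H8.
DoU = (2C + 2 + N − H − X)/2 = (2·8 + 2 + 0 − 8 − 0)/2 = 10/2 = 5.
(Structurally: 1 ring(s) + 4 π bond(s) = 5.)

5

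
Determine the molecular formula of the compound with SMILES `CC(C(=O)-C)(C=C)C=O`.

Heavy atoms from the SMILES: 7 C, 2 O.
Implicit hydrogens by atom environment:
  2 × C: 3 H each → 6
  2 × C: 1 H each → 2
  2 × C: no H
  2 × O: no H
  1 × C: 2 H
  Total hydrogens = 10.
Molecular formula: C7H10O2

C7H10O2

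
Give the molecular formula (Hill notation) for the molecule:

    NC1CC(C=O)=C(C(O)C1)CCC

Heavy atoms from the SMILES: 10 C, 1 N, 2 O.
Implicit hydrogens by atom environment:
  4 × C: 2 H each → 8
  3 × C: 1 H each → 3
  2 × C: no H
  1 × C: 3 H
  1 × N: 2 H
  1 × O: 1 H
  1 × O: no H
  Total hydrogens = 17.
Molecular formula: C10H17NO2

C10H17NO2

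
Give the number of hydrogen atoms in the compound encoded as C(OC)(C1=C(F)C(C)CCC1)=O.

Hydrogens are implicit in SMILES; fill each atom to its normal valence:
  3 × C: 2 H each → 6
  3 × C: no H
  2 × C: 3 H each → 6
  2 × O: no H
  1 × C: 1 H
  1 × F: no H
  Total hydrogens = 13.

13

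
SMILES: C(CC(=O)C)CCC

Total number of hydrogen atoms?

Hydrogens are implicit in SMILES; fill each atom to its normal valence:
  4 × C: 2 H each → 8
  2 × C: 3 H each → 6
  1 × C: no H
  1 × O: no H
  Total hydrogens = 14.

14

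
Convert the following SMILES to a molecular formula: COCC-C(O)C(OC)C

Heavy atoms from the SMILES: 7 C, 3 O.
Implicit hydrogens by atom environment:
  3 × C: 3 H each → 9
  2 × C: 2 H each → 4
  2 × C: 1 H each → 2
  2 × O: no H
  1 × O: 1 H
  Total hydrogens = 16.
Molecular formula: C7H16O3

C7H16O3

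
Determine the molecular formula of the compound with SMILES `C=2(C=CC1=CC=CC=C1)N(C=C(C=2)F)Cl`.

Heavy atoms from the SMILES: 12 C, 1 Cl, 1 F, 1 N.
Implicit hydrogens by atom environment:
  7 × C (aromatic): 1 H each → 7
  3 × C (aromatic): no H
  2 × C: 1 H each → 2
  1 × Cl: no H
  1 × F: no H
  1 × N (aromatic): no H
  Total hydrogens = 9.
Molecular formula: C12H9ClFN

C12H9ClFN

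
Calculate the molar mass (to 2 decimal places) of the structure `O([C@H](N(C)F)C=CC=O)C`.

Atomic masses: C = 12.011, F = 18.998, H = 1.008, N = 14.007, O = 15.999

147.15

Molecular formula: C6H10FNO2.
M = 6×12.011 + 1×18.998 + 10×1.008 + 1×14.007 + 2×15.999 = 147.15 g/mol.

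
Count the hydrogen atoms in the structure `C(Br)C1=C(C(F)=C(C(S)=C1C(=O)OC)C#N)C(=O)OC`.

Hydrogens are implicit in SMILES; fill each atom to its normal valence:
  6 × C (aromatic): no H
  4 × O: no H
  3 × C: no H
  2 × C: 3 H each → 6
  1 × Br: no H
  1 × C: 2 H
  1 × F: no H
  1 × N: no H
  1 × S: 1 H
  Total hydrogens = 9.

9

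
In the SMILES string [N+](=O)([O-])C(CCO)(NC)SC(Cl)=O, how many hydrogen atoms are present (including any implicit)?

9

Hydrogens are implicit in SMILES; fill each atom to its normal valence:
  2 × C: 2 H each → 4
  2 × C: no H
  2 × O: no H
  1 × C: 3 H
  1 × Cl: no H
  1 × N: 1 H
  1 × N (charge +1): no H
  1 × O: 1 H
  1 × O (charge -1): no H
  1 × S: no H
  Total hydrogens = 9.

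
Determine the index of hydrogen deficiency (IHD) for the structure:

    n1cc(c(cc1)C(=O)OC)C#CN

Molecular formula from the SMILES: C9H8N2O2.
DoU = (2C + 2 + N − H − X)/2 = (2·9 + 2 + 2 − 8 − 0)/2 = 14/2 = 7.
(Structurally: 1 ring(s) + 6 π bond(s) = 7.)

7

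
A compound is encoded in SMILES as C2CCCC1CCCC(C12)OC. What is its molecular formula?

C11H20O

Heavy atoms from the SMILES: 11 C, 1 O.
Implicit hydrogens by atom environment:
  7 × C: 2 H each → 14
  3 × C: 1 H each → 3
  1 × C: 3 H
  1 × O: no H
  Total hydrogens = 20.
Molecular formula: C11H20O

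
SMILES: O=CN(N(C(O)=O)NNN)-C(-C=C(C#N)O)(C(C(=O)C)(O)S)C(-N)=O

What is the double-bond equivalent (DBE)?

7

Molecular formula from the SMILES: C10H15N7O7S.
DoU = (2C + 2 + N − H − X)/2 = (2·10 + 2 + 7 − 15 − 0)/2 = 14/2 = 7.
(Structurally: 0 ring(s) + 7 π bond(s) = 7.)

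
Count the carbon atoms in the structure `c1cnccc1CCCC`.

The symbol for carbon appears 9 times in the SMILES. Lowercase c denotes aromatic carbon and counts toward C.

9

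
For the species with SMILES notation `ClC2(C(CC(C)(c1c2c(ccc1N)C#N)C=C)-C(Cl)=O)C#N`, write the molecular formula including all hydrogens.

Heavy atoms from the SMILES: 16 C, 2 Cl, 3 N, 1 O.
Implicit hydrogens by atom environment:
  5 × C: no H
  4 × C (aromatic): no H
  2 × C: 2 H each → 4
  2 × C (aromatic): 1 H each → 2
  2 × C: 1 H each → 2
  2 × Cl: no H
  2 × N: no H
  1 × C: 3 H
  1 × N: 2 H
  1 × O: no H
  Total hydrogens = 13.
Molecular formula: C16H13Cl2N3O

C16H13Cl2N3O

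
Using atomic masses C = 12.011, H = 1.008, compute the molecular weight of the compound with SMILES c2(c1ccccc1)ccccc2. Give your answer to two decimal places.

Molecular formula: C12H10.
M = 12×12.011 + 10×1.008 = 154.21 g/mol.

154.21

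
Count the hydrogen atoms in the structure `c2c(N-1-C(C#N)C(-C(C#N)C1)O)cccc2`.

11

Hydrogens are implicit in SMILES; fill each atom to its normal valence:
  5 × C (aromatic): 1 H each → 5
  3 × C: 1 H each → 3
  3 × N: no H
  2 × C: no H
  1 × C: 2 H
  1 × C (aromatic): no H
  1 × O: 1 H
  Total hydrogens = 11.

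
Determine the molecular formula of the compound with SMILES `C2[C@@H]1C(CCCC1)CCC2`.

C10H18

Heavy atoms from the SMILES: 10 C.
Implicit hydrogens by atom environment:
  8 × C: 2 H each → 16
  2 × C: 1 H each → 2
  Total hydrogens = 18.
Molecular formula: C10H18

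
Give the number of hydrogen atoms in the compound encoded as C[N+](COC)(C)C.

Hydrogens are implicit in SMILES; fill each atom to its normal valence:
  4 × C: 3 H each → 12
  1 × C: 2 H
  1 × N (charge +1): no H
  1 × O: no H
  Total hydrogens = 14.

14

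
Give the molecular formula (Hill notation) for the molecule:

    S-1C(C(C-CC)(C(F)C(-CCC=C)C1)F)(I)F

Heavy atoms from the SMILES: 12 C, 3 F, 1 I, 1 S.
Implicit hydrogens by atom environment:
  6 × C: 2 H each → 12
  3 × C: 1 H each → 3
  3 × F: no H
  2 × C: no H
  1 × C: 3 H
  1 × I: no H
  1 × S: no H
  Total hydrogens = 18.
Molecular formula: C12H18F3IS

C12H18F3IS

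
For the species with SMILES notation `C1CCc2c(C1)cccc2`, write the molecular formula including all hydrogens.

Heavy atoms from the SMILES: 10 C.
Implicit hydrogens by atom environment:
  4 × C: 2 H each → 8
  4 × C (aromatic): 1 H each → 4
  2 × C (aromatic): no H
  Total hydrogens = 12.
Molecular formula: C10H12

C10H12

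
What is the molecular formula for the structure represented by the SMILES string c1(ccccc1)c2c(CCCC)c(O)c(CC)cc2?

C18H22O

Heavy atoms from the SMILES: 18 C, 1 O.
Implicit hydrogens by atom environment:
  7 × C (aromatic): 1 H each → 7
  5 × C (aromatic): no H
  4 × C: 2 H each → 8
  2 × C: 3 H each → 6
  1 × O: 1 H
  Total hydrogens = 22.
Molecular formula: C18H22O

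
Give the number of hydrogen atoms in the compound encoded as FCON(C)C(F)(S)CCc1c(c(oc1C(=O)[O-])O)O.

Hydrogens are implicit in SMILES; fill each atom to its normal valence:
  4 × C (aromatic): no H
  3 × C: 2 H each → 6
  2 × C: no H
  2 × F: no H
  2 × O: 1 H each → 2
  2 × O: no H
  1 × C: 3 H
  1 × N: no H
  1 × O (aromatic): no H
  1 × O (charge -1): no H
  1 × S: 1 H
  Total hydrogens = 12.

12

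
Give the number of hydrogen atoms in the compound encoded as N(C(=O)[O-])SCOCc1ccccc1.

Hydrogens are implicit in SMILES; fill each atom to its normal valence:
  5 × C (aromatic): 1 H each → 5
  2 × C: 2 H each → 4
  2 × O: no H
  1 × C: no H
  1 × C (aromatic): no H
  1 × N: 1 H
  1 × O (charge -1): no H
  1 × S: no H
  Total hydrogens = 10.

10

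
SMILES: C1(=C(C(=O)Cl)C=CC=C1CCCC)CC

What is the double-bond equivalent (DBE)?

Molecular formula from the SMILES: C13H17ClO.
DoU = (2C + 2 + N − H − X)/2 = (2·13 + 2 + 0 − 17 − 1)/2 = 10/2 = 5.
(Structurally: 1 ring(s) + 4 π bond(s) = 5.)

5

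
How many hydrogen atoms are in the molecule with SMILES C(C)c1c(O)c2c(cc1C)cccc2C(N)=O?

15

Hydrogens are implicit in SMILES; fill each atom to its normal valence:
  6 × C (aromatic): no H
  4 × C (aromatic): 1 H each → 4
  2 × C: 3 H each → 6
  1 × C: 2 H
  1 × C: no H
  1 × N: 2 H
  1 × O: 1 H
  1 × O: no H
  Total hydrogens = 15.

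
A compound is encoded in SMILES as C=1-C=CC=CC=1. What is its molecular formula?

C6H6

Heavy atoms from the SMILES: 6 C.
Implicit hydrogens by atom environment:
  6 × C (aromatic): 1 H each → 6
  Total hydrogens = 6.
Molecular formula: C6H6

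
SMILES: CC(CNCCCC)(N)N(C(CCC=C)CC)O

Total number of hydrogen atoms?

31

Hydrogens are implicit in SMILES; fill each atom to its normal valence:
  8 × C: 2 H each → 16
  3 × C: 3 H each → 9
  2 × C: 1 H each → 2
  1 × C: no H
  1 × N: 2 H
  1 × N: 1 H
  1 × N: no H
  1 × O: 1 H
  Total hydrogens = 31.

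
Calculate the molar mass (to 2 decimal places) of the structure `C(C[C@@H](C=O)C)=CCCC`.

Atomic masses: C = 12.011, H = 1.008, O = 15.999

140.23

Molecular formula: C9H16O.
M = 9×12.011 + 16×1.008 + 1×15.999 = 140.23 g/mol.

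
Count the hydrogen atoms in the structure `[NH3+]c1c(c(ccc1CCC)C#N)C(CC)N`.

20

Hydrogens are implicit in SMILES; fill each atom to its normal valence:
  4 × C (aromatic): no H
  3 × C: 2 H each → 6
  2 × C: 3 H each → 6
  2 × C (aromatic): 1 H each → 2
  1 × C: 1 H
  1 × C: no H
  1 × N (charge +1): 3 H
  1 × N: 2 H
  1 × N: no H
  Total hydrogens = 20.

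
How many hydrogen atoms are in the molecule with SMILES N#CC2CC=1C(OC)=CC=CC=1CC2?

Hydrogens are implicit in SMILES; fill each atom to its normal valence:
  3 × C: 2 H each → 6
  3 × C (aromatic): 1 H each → 3
  3 × C (aromatic): no H
  1 × C: 3 H
  1 × C: 1 H
  1 × C: no H
  1 × N: no H
  1 × O: no H
  Total hydrogens = 13.

13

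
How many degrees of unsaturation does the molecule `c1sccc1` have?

Molecular formula from the SMILES: C4H4S.
DoU = (2C + 2 + N − H − X)/2 = (2·4 + 2 + 0 − 4 − 0)/2 = 6/2 = 3.
(Structurally: 1 ring(s) + 2 π bond(s) = 3.)

3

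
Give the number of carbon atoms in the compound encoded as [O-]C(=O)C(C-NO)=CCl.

4

The symbol for carbon appears 4 times in the SMILES. (Cl is a single chlorine, not C + l.)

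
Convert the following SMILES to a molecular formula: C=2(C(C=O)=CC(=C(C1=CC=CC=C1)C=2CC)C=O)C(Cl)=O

C17H13ClO3

Heavy atoms from the SMILES: 17 C, 1 Cl, 3 O.
Implicit hydrogens by atom environment:
  6 × C (aromatic): 1 H each → 6
  6 × C (aromatic): no H
  3 × O: no H
  2 × C: 1 H each → 2
  1 × C: 3 H
  1 × C: 2 H
  1 × C: no H
  1 × Cl: no H
  Total hydrogens = 13.
Molecular formula: C17H13ClO3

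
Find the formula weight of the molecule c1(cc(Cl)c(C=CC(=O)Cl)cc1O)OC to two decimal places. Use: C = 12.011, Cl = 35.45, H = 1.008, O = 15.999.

Molecular formula: C10H8Cl2O3.
M = 10×12.011 + 2×35.45 + 8×1.008 + 3×15.999 = 247.07 g/mol.

247.07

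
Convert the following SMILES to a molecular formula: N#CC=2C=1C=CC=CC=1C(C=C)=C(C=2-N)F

C13H9FN2

Heavy atoms from the SMILES: 13 C, 1 F, 2 N.
Implicit hydrogens by atom environment:
  6 × C (aromatic): no H
  4 × C (aromatic): 1 H each → 4
  1 × C: 2 H
  1 × C: 1 H
  1 × C: no H
  1 × F: no H
  1 × N: 2 H
  1 × N: no H
  Total hydrogens = 9.
Molecular formula: C13H9FN2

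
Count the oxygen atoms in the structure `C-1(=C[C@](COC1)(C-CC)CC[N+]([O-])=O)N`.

The symbol for oxygen appears 3 times in the SMILES.

3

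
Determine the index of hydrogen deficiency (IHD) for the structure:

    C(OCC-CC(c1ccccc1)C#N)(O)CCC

Molecular formula from the SMILES: C15H21NO2.
DoU = (2C + 2 + N − H − X)/2 = (2·15 + 2 + 1 − 21 − 0)/2 = 12/2 = 6.
(Structurally: 1 ring(s) + 5 π bond(s) = 6.)

6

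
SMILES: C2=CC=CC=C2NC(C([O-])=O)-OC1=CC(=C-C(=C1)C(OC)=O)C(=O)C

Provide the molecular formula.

Heavy atoms from the SMILES: 18 C, 1 N, 6 O.
Implicit hydrogens by atom environment:
  8 × C (aromatic): 1 H each → 8
  5 × O: no H
  4 × C (aromatic): no H
  3 × C: no H
  2 × C: 3 H each → 6
  1 × C: 1 H
  1 × N: 1 H
  1 × O (charge -1): no H
  Total hydrogens = 16.
Net charge -1.
Molecular formula: C18H16NO6-

C18H16NO6-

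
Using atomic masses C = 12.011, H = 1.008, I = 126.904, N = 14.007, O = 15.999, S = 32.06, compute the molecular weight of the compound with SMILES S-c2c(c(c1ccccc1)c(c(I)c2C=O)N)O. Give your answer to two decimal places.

371.19

Molecular formula: C13H10INO2S.
M = 13×12.011 + 10×1.008 + 1×126.904 + 1×14.007 + 2×15.999 + 1×32.06 = 371.19 g/mol.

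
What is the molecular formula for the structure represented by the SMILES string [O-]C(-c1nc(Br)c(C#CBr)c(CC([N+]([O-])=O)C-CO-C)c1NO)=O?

Heavy atoms from the SMILES: 2 Br, 13 C, 3 N, 6 O.
Implicit hydrogens by atom environment:
  5 × C (aromatic): no H
  3 × C: 2 H each → 6
  3 × C: no H
  3 × O: no H
  2 × Br: no H
  2 × O (charge -1): no H
  1 × C: 3 H
  1 × C: 1 H
  1 × N: 1 H
  1 × N (aromatic): no H
  1 × N (charge +1): no H
  1 × O: 1 H
  Total hydrogens = 12.
Net charge -1.
Molecular formula: C13H12Br2N3O6-

C13H12Br2N3O6-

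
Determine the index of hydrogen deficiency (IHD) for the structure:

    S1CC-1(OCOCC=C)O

2

Molecular formula from the SMILES: C6H10O3S.
DoU = (2C + 2 + N − H − X)/2 = (2·6 + 2 + 0 − 10 − 0)/2 = 4/2 = 2.
(Structurally: 1 ring(s) + 1 π bond(s) = 2.)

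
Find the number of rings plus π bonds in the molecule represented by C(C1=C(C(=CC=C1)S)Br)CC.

Molecular formula from the SMILES: C9H11BrS.
DoU = (2C + 2 + N − H − X)/2 = (2·9 + 2 + 0 − 11 − 1)/2 = 8/2 = 4.
(Structurally: 1 ring(s) + 3 π bond(s) = 4.)

4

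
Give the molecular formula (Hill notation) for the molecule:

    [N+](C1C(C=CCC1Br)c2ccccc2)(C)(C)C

C15H21BrN+

Heavy atoms from the SMILES: 1 Br, 15 C, 1 N.
Implicit hydrogens by atom environment:
  5 × C: 1 H each → 5
  5 × C (aromatic): 1 H each → 5
  3 × C: 3 H each → 9
  1 × Br: no H
  1 × C: 2 H
  1 × C (aromatic): no H
  1 × N (charge +1): no H
  Total hydrogens = 21.
Net charge +1.
Molecular formula: C15H21BrN+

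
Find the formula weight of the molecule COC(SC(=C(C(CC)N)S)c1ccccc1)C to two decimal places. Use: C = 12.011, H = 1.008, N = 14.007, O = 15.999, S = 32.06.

283.45

Molecular formula: C14H21NOS2.
M = 14×12.011 + 21×1.008 + 1×14.007 + 1×15.999 + 2×32.06 = 283.45 g/mol.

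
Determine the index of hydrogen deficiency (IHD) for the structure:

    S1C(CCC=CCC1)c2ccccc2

Molecular formula from the SMILES: C13H16S.
DoU = (2C + 2 + N − H − X)/2 = (2·13 + 2 + 0 − 16 − 0)/2 = 12/2 = 6.
(Structurally: 2 ring(s) + 4 π bond(s) = 6.)

6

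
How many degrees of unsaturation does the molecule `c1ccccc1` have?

Molecular formula from the SMILES: C6H6.
DoU = (2C + 2 + N − H − X)/2 = (2·6 + 2 + 0 − 6 − 0)/2 = 8/2 = 4.
(Structurally: 1 ring(s) + 3 π bond(s) = 4.)

4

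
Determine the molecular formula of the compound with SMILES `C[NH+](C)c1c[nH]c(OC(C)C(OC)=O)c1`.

C10H17N2O3+

Heavy atoms from the SMILES: 10 C, 2 N, 3 O.
Implicit hydrogens by atom environment:
  4 × C: 3 H each → 12
  3 × O: no H
  2 × C (aromatic): 1 H each → 2
  2 × C (aromatic): no H
  1 × C: 1 H
  1 × C: no H
  1 × N (aromatic): 1 H
  1 × N (charge +1): 1 H
  Total hydrogens = 17.
Net charge +1.
Molecular formula: C10H17N2O3+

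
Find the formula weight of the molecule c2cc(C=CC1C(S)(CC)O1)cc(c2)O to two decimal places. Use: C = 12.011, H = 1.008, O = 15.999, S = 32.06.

Molecular formula: C12H14O2S.
M = 12×12.011 + 14×1.008 + 2×15.999 + 1×32.06 = 222.30 g/mol.

222.30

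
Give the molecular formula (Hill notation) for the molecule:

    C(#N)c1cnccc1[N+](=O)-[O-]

Heavy atoms from the SMILES: 6 C, 3 N, 2 O.
Implicit hydrogens by atom environment:
  3 × C (aromatic): 1 H each → 3
  2 × C (aromatic): no H
  1 × C: no H
  1 × N (aromatic): no H
  1 × N (charge +1): no H
  1 × N: no H
  1 × O: no H
  1 × O (charge -1): no H
  Total hydrogens = 3.
Molecular formula: C6H3N3O2

C6H3N3O2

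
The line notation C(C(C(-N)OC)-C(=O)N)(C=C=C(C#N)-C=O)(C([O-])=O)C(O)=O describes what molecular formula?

Heavy atoms from the SMILES: 12 C, 3 N, 7 O.
Implicit hydrogens by atom environment:
  7 × C: no H
  5 × O: no H
  4 × C: 1 H each → 4
  2 × N: 2 H each → 4
  1 × C: 3 H
  1 × N: no H
  1 × O: 1 H
  1 × O (charge -1): no H
  Total hydrogens = 12.
Net charge -1.
Molecular formula: C12H12N3O7-

C12H12N3O7-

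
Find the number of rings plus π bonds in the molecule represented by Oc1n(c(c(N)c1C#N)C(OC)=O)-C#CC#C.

10

Molecular formula from the SMILES: C11H7N3O3.
DoU = (2C + 2 + N − H − X)/2 = (2·11 + 2 + 3 − 7 − 0)/2 = 20/2 = 10.
(Structurally: 1 ring(s) + 9 π bond(s) = 10.)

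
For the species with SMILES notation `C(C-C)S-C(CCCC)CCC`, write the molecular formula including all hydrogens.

C11H24S

Heavy atoms from the SMILES: 11 C, 1 S.
Implicit hydrogens by atom environment:
  7 × C: 2 H each → 14
  3 × C: 3 H each → 9
  1 × C: 1 H
  1 × S: no H
  Total hydrogens = 24.
Molecular formula: C11H24S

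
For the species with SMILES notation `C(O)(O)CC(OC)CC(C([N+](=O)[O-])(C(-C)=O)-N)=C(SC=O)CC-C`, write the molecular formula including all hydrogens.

Heavy atoms from the SMILES: 14 C, 2 N, 7 O, 1 S.
Implicit hydrogens by atom environment:
  4 × C: 2 H each → 8
  4 × C: no H
  4 × O: no H
  3 × C: 3 H each → 9
  3 × C: 1 H each → 3
  2 × O: 1 H each → 2
  1 × N: 2 H
  1 × N (charge +1): no H
  1 × O (charge -1): no H
  1 × S: no H
  Total hydrogens = 24.
Molecular formula: C14H24N2O7S

C14H24N2O7S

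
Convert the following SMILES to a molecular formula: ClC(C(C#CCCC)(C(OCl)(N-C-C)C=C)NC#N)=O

C13H17Cl2N3O2

Heavy atoms from the SMILES: 13 C, 2 Cl, 3 N, 2 O.
Implicit hydrogens by atom environment:
  6 × C: no H
  4 × C: 2 H each → 8
  2 × C: 3 H each → 6
  2 × Cl: no H
  2 × N: 1 H each → 2
  2 × O: no H
  1 × C: 1 H
  1 × N: no H
  Total hydrogens = 17.
Molecular formula: C13H17Cl2N3O2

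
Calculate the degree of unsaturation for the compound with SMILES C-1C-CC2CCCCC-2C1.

Molecular formula from the SMILES: C10H18.
DoU = (2C + 2 + N − H − X)/2 = (2·10 + 2 + 0 − 18 − 0)/2 = 4/2 = 2.
(Structurally: 2 ring(s) + 0 π bond(s) = 2.)

2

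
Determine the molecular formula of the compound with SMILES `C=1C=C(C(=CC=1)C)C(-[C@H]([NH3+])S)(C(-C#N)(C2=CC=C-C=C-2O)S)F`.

Heavy atoms from the SMILES: 17 C, 1 F, 2 N, 1 O, 2 S.
Implicit hydrogens by atom environment:
  8 × C (aromatic): 1 H each → 8
  4 × C (aromatic): no H
  3 × C: no H
  2 × S: 1 H each → 2
  1 × C: 3 H
  1 × C: 1 H
  1 × F: no H
  1 × N (charge +1): 3 H
  1 × N: no H
  1 × O: 1 H
  Total hydrogens = 18.
Net charge +1.
Molecular formula: C17H18FN2OS2+

C17H18FN2OS2+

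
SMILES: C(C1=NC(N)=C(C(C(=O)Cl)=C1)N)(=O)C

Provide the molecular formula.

Heavy atoms from the SMILES: 8 C, 1 Cl, 3 N, 2 O.
Implicit hydrogens by atom environment:
  4 × C (aromatic): no H
  2 × C: no H
  2 × N: 2 H each → 4
  2 × O: no H
  1 × C: 3 H
  1 × C (aromatic): 1 H
  1 × Cl: no H
  1 × N (aromatic): no H
  Total hydrogens = 8.
Molecular formula: C8H8ClN3O2

C8H8ClN3O2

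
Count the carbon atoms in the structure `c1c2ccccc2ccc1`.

The symbol for carbon appears 10 times in the SMILES. Lowercase c denotes aromatic carbon and counts toward C.

10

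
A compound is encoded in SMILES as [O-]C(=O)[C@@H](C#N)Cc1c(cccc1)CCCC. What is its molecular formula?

Heavy atoms from the SMILES: 14 C, 1 N, 2 O.
Implicit hydrogens by atom environment:
  4 × C: 2 H each → 8
  4 × C (aromatic): 1 H each → 4
  2 × C (aromatic): no H
  2 × C: no H
  1 × C: 3 H
  1 × C: 1 H
  1 × N: no H
  1 × O: no H
  1 × O (charge -1): no H
  Total hydrogens = 16.
Net charge -1.
Molecular formula: C14H16NO2-

C14H16NO2-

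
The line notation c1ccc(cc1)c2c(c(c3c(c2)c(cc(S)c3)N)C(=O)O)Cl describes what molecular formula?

C17H12ClNO2S

Heavy atoms from the SMILES: 17 C, 1 Cl, 1 N, 2 O, 1 S.
Implicit hydrogens by atom environment:
  8 × C (aromatic): 1 H each → 8
  8 × C (aromatic): no H
  1 × C: no H
  1 × Cl: no H
  1 × N: 2 H
  1 × O: 1 H
  1 × O: no H
  1 × S: 1 H
  Total hydrogens = 12.
Molecular formula: C17H12ClNO2S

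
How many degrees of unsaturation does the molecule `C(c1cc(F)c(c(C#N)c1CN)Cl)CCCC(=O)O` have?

7

Molecular formula from the SMILES: C13H14ClFN2O2.
DoU = (2C + 2 + N − H − X)/2 = (2·13 + 2 + 2 − 14 − 2)/2 = 14/2 = 7.
(Structurally: 1 ring(s) + 6 π bond(s) = 7.)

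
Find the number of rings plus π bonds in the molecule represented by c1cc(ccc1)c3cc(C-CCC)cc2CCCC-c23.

Molecular formula from the SMILES: C20H24.
DoU = (2C + 2 + N − H − X)/2 = (2·20 + 2 + 0 − 24 − 0)/2 = 18/2 = 9.
(Structurally: 3 ring(s) + 6 π bond(s) = 9.)

9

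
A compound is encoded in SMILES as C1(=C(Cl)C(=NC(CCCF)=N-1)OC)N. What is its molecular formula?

Heavy atoms from the SMILES: 8 C, 1 Cl, 1 F, 3 N, 1 O.
Implicit hydrogens by atom environment:
  4 × C (aromatic): no H
  3 × C: 2 H each → 6
  2 × N (aromatic): no H
  1 × C: 3 H
  1 × Cl: no H
  1 × F: no H
  1 × N: 2 H
  1 × O: no H
  Total hydrogens = 11.
Molecular formula: C8H11ClFN3O

C8H11ClFN3O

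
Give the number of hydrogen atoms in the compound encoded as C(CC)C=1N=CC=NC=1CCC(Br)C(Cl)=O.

Hydrogens are implicit in SMILES; fill each atom to its normal valence:
  4 × C: 2 H each → 8
  2 × C (aromatic): 1 H each → 2
  2 × C (aromatic): no H
  2 × N (aromatic): no H
  1 × Br: no H
  1 × C: 3 H
  1 × C: 1 H
  1 × C: no H
  1 × Cl: no H
  1 × O: no H
  Total hydrogens = 14.

14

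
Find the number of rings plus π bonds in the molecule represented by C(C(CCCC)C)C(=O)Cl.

Molecular formula from the SMILES: C8H15ClO.
DoU = (2C + 2 + N − H − X)/2 = (2·8 + 2 + 0 − 15 − 1)/2 = 2/2 = 1.
(Structurally: 0 ring(s) + 1 π bond(s) = 1.)

1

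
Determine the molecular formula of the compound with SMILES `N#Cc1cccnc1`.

C6H4N2

Heavy atoms from the SMILES: 6 C, 2 N.
Implicit hydrogens by atom environment:
  4 × C (aromatic): 1 H each → 4
  1 × C (aromatic): no H
  1 × C: no H
  1 × N (aromatic): no H
  1 × N: no H
  Total hydrogens = 4.
Molecular formula: C6H4N2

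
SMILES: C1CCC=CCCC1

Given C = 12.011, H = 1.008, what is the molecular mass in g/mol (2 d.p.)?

Molecular formula: C8H14.
M = 8×12.011 + 14×1.008 = 110.20 g/mol.

110.20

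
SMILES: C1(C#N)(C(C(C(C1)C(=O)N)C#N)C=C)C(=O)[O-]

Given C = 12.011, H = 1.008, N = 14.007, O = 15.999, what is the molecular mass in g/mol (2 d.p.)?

Molecular formula: C11H10N3O3-.
M = 11×12.011 + 10×1.008 + 3×14.007 + 3×15.999 = 232.22 g/mol.

232.22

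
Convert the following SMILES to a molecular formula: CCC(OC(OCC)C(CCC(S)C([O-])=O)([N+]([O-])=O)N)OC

C12H23N2O7S-

Heavy atoms from the SMILES: 12 C, 2 N, 7 O, 1 S.
Implicit hydrogens by atom environment:
  5 × O: no H
  4 × C: 2 H each → 8
  3 × C: 3 H each → 9
  3 × C: 1 H each → 3
  2 × C: no H
  2 × O (charge -1): no H
  1 × N: 2 H
  1 × N (charge +1): no H
  1 × S: 1 H
  Total hydrogens = 23.
Net charge -1.
Molecular formula: C12H23N2O7S-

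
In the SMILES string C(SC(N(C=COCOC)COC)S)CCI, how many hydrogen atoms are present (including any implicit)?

Hydrogens are implicit in SMILES; fill each atom to its normal valence:
  5 × C: 2 H each → 10
  3 × C: 1 H each → 3
  3 × O: no H
  2 × C: 3 H each → 6
  1 × I: no H
  1 × N: no H
  1 × S: 1 H
  1 × S: no H
  Total hydrogens = 20.

20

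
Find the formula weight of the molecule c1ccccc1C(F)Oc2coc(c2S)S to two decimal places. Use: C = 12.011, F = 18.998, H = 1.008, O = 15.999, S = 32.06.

256.31

Molecular formula: C11H9FO2S2.
M = 11×12.011 + 1×18.998 + 9×1.008 + 2×15.999 + 2×32.06 = 256.31 g/mol.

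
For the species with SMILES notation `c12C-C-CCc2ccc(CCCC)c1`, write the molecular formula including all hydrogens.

C14H20

Heavy atoms from the SMILES: 14 C.
Implicit hydrogens by atom environment:
  7 × C: 2 H each → 14
  3 × C (aromatic): 1 H each → 3
  3 × C (aromatic): no H
  1 × C: 3 H
  Total hydrogens = 20.
Molecular formula: C14H20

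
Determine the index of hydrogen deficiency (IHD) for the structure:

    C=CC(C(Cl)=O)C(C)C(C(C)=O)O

3

Molecular formula from the SMILES: C9H13ClO3.
DoU = (2C + 2 + N − H − X)/2 = (2·9 + 2 + 0 − 13 − 1)/2 = 6/2 = 3.
(Structurally: 0 ring(s) + 3 π bond(s) = 3.)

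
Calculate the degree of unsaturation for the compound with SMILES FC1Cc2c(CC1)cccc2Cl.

Molecular formula from the SMILES: C10H10ClF.
DoU = (2C + 2 + N − H − X)/2 = (2·10 + 2 + 0 − 10 − 2)/2 = 10/2 = 5.
(Structurally: 2 ring(s) + 3 π bond(s) = 5.)

5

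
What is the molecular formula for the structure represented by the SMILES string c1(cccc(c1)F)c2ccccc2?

C12H9F

Heavy atoms from the SMILES: 12 C, 1 F.
Implicit hydrogens by atom environment:
  9 × C (aromatic): 1 H each → 9
  3 × C (aromatic): no H
  1 × F: no H
  Total hydrogens = 9.
Molecular formula: C12H9F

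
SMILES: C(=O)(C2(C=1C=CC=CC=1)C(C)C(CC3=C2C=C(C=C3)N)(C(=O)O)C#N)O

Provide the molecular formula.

Heavy atoms from the SMILES: 20 C, 2 N, 4 O.
Implicit hydrogens by atom environment:
  8 × C (aromatic): 1 H each → 8
  5 × C: no H
  4 × C (aromatic): no H
  2 × O: 1 H each → 2
  2 × O: no H
  1 × C: 3 H
  1 × C: 2 H
  1 × C: 1 H
  1 × N: 2 H
  1 × N: no H
  Total hydrogens = 18.
Molecular formula: C20H18N2O4

C20H18N2O4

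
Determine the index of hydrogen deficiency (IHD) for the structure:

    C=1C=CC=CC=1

Molecular formula from the SMILES: C6H6.
DoU = (2C + 2 + N − H − X)/2 = (2·6 + 2 + 0 − 6 − 0)/2 = 8/2 = 4.
(Structurally: 1 ring(s) + 3 π bond(s) = 4.)

4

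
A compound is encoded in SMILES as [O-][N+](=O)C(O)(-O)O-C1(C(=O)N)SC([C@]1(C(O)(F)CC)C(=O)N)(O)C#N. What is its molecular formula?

Heavy atoms from the SMILES: 10 C, 1 F, 4 N, 9 O, 1 S.
Implicit hydrogens by atom environment:
  8 × C: no H
  4 × O: 1 H each → 4
  4 × O: no H
  2 × N: 2 H each → 4
  1 × C: 3 H
  1 × C: 2 H
  1 × F: no H
  1 × N: no H
  1 × N (charge +1): no H
  1 × O (charge -1): no H
  1 × S: no H
  Total hydrogens = 13.
Molecular formula: C10H13FN4O9S

C10H13FN4O9S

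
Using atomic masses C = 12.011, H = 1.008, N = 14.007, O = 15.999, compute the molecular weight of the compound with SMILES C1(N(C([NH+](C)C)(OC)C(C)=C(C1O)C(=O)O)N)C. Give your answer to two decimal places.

260.31

Molecular formula: C11H22N3O4+.
M = 11×12.011 + 22×1.008 + 3×14.007 + 4×15.999 = 260.31 g/mol.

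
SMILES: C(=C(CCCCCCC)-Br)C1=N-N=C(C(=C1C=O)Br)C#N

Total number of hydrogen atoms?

Hydrogens are implicit in SMILES; fill each atom to its normal valence:
  6 × C: 2 H each → 12
  4 × C (aromatic): no H
  2 × Br: no H
  2 × C: 1 H each → 2
  2 × C: no H
  2 × N (aromatic): no H
  1 × C: 3 H
  1 × N: no H
  1 × O: no H
  Total hydrogens = 17.

17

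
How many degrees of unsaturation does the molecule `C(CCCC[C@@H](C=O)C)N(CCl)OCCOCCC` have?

1

Molecular formula from the SMILES: C14H28ClNO3.
DoU = (2C + 2 + N − H − X)/2 = (2·14 + 2 + 1 − 28 − 1)/2 = 2/2 = 1.
(Structurally: 0 ring(s) + 1 π bond(s) = 1.)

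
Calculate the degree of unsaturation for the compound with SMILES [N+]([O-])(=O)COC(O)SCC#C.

3

Molecular formula from the SMILES: C5H7NO4S.
DoU = (2C + 2 + N − H − X)/2 = (2·5 + 2 + 1 − 7 − 0)/2 = 6/2 = 3.
(Structurally: 0 ring(s) + 3 π bond(s) = 3.)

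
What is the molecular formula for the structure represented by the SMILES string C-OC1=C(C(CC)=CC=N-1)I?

C8H10INO

Heavy atoms from the SMILES: 8 C, 1 I, 1 N, 1 O.
Implicit hydrogens by atom environment:
  3 × C (aromatic): no H
  2 × C: 3 H each → 6
  2 × C (aromatic): 1 H each → 2
  1 × C: 2 H
  1 × I: no H
  1 × N (aromatic): no H
  1 × O: no H
  Total hydrogens = 10.
Molecular formula: C8H10INO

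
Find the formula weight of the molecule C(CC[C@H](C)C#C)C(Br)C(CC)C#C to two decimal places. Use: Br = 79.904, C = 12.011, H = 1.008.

255.20

Molecular formula: C13H19Br.
M = 1×79.904 + 13×12.011 + 19×1.008 = 255.20 g/mol.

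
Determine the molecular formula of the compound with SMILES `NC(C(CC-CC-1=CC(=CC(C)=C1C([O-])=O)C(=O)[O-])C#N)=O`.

Heavy atoms from the SMILES: 15 C, 2 N, 5 O.
Implicit hydrogens by atom environment:
  4 × C (aromatic): no H
  4 × C: no H
  3 × C: 2 H each → 6
  3 × O: no H
  2 × C (aromatic): 1 H each → 2
  2 × O (charge -1): no H
  1 × C: 3 H
  1 × C: 1 H
  1 × N: 2 H
  1 × N: no H
  Total hydrogens = 14.
Net charge -2.
Molecular formula: [C15H14N2O5]2-

[C15H14N2O5]2-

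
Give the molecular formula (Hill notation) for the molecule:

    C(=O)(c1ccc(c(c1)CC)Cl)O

C9H9ClO2

Heavy atoms from the SMILES: 9 C, 1 Cl, 2 O.
Implicit hydrogens by atom environment:
  3 × C (aromatic): 1 H each → 3
  3 × C (aromatic): no H
  1 × C: 3 H
  1 × C: 2 H
  1 × C: no H
  1 × Cl: no H
  1 × O: 1 H
  1 × O: no H
  Total hydrogens = 9.
Molecular formula: C9H9ClO2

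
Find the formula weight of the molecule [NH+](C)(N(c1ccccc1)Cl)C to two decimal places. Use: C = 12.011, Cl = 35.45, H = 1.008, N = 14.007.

Molecular formula: C8H12ClN2+.
M = 8×12.011 + 1×35.45 + 12×1.008 + 2×14.007 = 171.65 g/mol.

171.65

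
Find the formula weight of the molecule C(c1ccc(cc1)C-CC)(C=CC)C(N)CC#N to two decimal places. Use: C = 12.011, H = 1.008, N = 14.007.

Molecular formula: C16H22N2.
M = 16×12.011 + 22×1.008 + 2×14.007 = 242.37 g/mol.

242.37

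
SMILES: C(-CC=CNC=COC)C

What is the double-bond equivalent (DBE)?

Molecular formula from the SMILES: C8H15NO.
DoU = (2C + 2 + N − H − X)/2 = (2·8 + 2 + 1 − 15 − 0)/2 = 4/2 = 2.
(Structurally: 0 ring(s) + 2 π bond(s) = 2.)

2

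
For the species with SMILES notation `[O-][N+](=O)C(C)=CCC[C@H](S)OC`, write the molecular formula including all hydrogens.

Heavy atoms from the SMILES: 7 C, 1 N, 3 O, 1 S.
Implicit hydrogens by atom environment:
  2 × C: 3 H each → 6
  2 × C: 2 H each → 4
  2 × C: 1 H each → 2
  2 × O: no H
  1 × C: no H
  1 × N (charge +1): no H
  1 × O (charge -1): no H
  1 × S: 1 H
  Total hydrogens = 13.
Molecular formula: C7H13NO3S

C7H13NO3S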